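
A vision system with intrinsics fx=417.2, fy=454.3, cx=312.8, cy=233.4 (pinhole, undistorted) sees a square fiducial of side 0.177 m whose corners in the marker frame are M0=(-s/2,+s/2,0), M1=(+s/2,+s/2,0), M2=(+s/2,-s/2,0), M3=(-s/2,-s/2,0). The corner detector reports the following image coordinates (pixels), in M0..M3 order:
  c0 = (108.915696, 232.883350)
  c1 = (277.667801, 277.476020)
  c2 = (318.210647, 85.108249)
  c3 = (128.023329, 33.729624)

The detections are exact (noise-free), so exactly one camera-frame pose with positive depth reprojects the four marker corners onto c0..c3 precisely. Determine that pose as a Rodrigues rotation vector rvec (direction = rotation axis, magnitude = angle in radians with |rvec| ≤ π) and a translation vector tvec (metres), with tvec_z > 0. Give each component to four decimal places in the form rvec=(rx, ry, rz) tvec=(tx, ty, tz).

Intrinsics K: fx=417.2, fy=454.3, cx=312.8, cy=233.4
Marker side s = 0.177 m; corners in marker frame (Z=0):
  M0 = (-0.0885, +0.0885, 0)
  M1 = (+0.0885, +0.0885, 0)
  M2 = (+0.0885, -0.0885, 0)
  M3 = (-0.0885, -0.0885, 0)
Detected image corners:
  c0 = (108.915696, 232.883350) px
  c1 = (277.667801, 277.476020) px
  c2 = (318.210647, 85.108249) px
  c3 = (128.023329, 33.729624) px
Planar DLT: solve 8×8 A·h = b for H (H[2,2]=1):
  H  [+1016.40070 -27.15639 +207.53967]
  H  [+274.55307 +1212.85060 +163.24876]
  H  [+0.02925 +0.67964 +1.00000]
B = K⁻¹H; ‖b₁‖=2.485370, ‖b₂‖=2.485370; λ = 2/(‖b₁‖+‖b₂‖) = 0.402355, sign → tz>0 ⇒ λ=+0.402355
r₁ = λ·B[:,0] = (+0.97141,+0.23711,+0.01177); r₂ = λ·B[:,1] = (-0.23122,+0.93368,+0.27346)
r₃ = r₁×r₂ = (+0.05385,-0.26836,+0.96181); SVD([r₁ r₂ r₃]) → R = UVᵀ:
  R  [+0.97141 -0.23122 +0.05385]
  R  [+0.23711 +0.93368 -0.26836]
  R  [+0.01177 +0.27346 +0.96181]
t = (-0.10151, -0.06213, +0.40235) m
tr R = 2.866903; θ = arccos((tr R − 1)/2) = 0.366878 rad = 21.021°
axis k = ((R−Rᵀ)₃₂, (R−Rᵀ)₁₃, (R−Rᵀ)₂₁) / (2 sinθ) = (+0.755245, +0.058662, +0.652812)
rvec = θ·k = (+0.277083, +0.021522, +0.239503)

rvec=(0.2771, 0.0215, 0.2395) tvec=(-0.1015, -0.0621, 0.4024)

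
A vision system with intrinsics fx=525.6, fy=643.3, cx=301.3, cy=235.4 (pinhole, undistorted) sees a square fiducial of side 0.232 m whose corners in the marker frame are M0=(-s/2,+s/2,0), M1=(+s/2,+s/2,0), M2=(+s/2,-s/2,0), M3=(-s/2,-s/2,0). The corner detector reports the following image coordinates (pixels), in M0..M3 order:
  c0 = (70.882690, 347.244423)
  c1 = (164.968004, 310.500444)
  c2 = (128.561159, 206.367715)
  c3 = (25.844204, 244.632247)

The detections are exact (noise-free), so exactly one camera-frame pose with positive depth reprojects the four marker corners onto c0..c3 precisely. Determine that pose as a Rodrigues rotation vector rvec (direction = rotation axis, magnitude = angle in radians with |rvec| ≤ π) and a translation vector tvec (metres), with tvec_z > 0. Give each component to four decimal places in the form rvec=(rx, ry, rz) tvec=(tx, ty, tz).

Intrinsics K: fx=525.6, fy=643.3, cx=301.3, cy=235.4
Marker side s = 0.232 m; corners in marker frame (Z=0):
  M0 = (-0.1160, +0.1160, 0)
  M1 = (+0.1160, +0.1160, 0)
  M2 = (+0.1160, -0.1160, 0)
  M3 = (-0.1160, -0.1160, 0)
Detected image corners:
  c0 = (70.882690, 347.244423) px
  c1 = (164.968004, 310.500444) px
  c2 = (128.561159, 206.367715) px
  c3 = (25.844204, 244.632247) px
Planar DLT: solve 8×8 A·h = b for H (H[2,2]=1):
  H  [+429.64227 +209.68929 +98.76044]
  H  [-143.74301 +543.04109 +279.15445]
  H  [+0.06414 +0.35155 +1.00000]
B = K⁻¹H; ‖b₁‖=0.821289, ‖b₂‖=0.821289; λ = 2/(‖b₁‖+‖b₂‖) = 1.217598, sign → tz>0 ⇒ λ=+1.217598
r₁ = λ·B[:,0] = (+0.95053,-0.30065,+0.07810); r₂ = λ·B[:,1] = (+0.24038,+0.87120,+0.42805)
r₃ = r₁×r₂ = (-0.19673,-0.38810,+0.90037); SVD([r₁ r₂ r₃]) → R = UVᵀ:
  R  [+0.95053 +0.24038 -0.19673]
  R  [-0.30065 +0.87120 -0.38810]
  R  [+0.07810 +0.42805 +0.90037]
t = (-0.46920, +0.08282, +1.21760) m
tr R = 2.722105; θ = arccos((tr R − 1)/2) = 0.533460 rad = 30.565°
axis k = ((R−Rᵀ)₃₂, (R−Rᵀ)₁₃, (R−Rᵀ)₂₁) / (2 sinθ) = (+0.802485, -0.270232, -0.531970)
rvec = θ·k = (+0.428094, -0.144158, -0.283785)

rvec=(0.4281, -0.1442, -0.2838) tvec=(-0.4692, 0.0828, 1.2176)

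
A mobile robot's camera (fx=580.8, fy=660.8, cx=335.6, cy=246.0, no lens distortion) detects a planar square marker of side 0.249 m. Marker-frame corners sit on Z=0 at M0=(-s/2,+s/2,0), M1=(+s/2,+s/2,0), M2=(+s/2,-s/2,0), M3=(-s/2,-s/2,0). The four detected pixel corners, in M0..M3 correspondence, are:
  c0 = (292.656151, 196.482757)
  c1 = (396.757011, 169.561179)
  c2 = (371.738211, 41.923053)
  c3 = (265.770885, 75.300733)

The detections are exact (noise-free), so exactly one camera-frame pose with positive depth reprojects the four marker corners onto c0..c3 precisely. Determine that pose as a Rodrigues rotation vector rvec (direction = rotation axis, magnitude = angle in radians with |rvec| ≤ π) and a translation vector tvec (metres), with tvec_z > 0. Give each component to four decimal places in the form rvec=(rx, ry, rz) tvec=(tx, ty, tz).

Intrinsics K: fx=580.8, fy=660.8, cx=335.6, cy=246.0
Marker side s = 0.249 m; corners in marker frame (Z=0):
  M0 = (-0.1245, +0.1245, 0)
  M1 = (+0.1245, +0.1245, 0)
  M2 = (+0.1245, -0.1245, 0)
  M3 = (-0.1245, -0.1245, 0)
Detected image corners:
  c0 = (292.656151, 196.482757) px
  c1 = (396.757011, 169.561179) px
  c2 = (371.738211, 41.923053) px
  c3 = (265.770885, 75.300733) px
Planar DLT: solve 8×8 A·h = b for H (H[2,2]=1):
  H  [+361.95303 +142.76300 +330.73886]
  H  [-142.68106 +513.35278 +122.05309]
  H  [-0.18032 +0.11592 +1.00000]
B = K⁻¹H; ‖b₁‖=0.764034, ‖b₂‖=0.764034; λ = 2/(‖b₁‖+‖b₂‖) = 1.308842, sign → tz>0 ⇒ λ=+1.308842
r₁ = λ·B[:,0] = (+0.95204,-0.19475,-0.23601); r₂ = λ·B[:,1] = (+0.23405,+0.96031,+0.15172)
r₃ = r₁×r₂ = (+0.19709,-0.19968,+0.95983); SVD([r₁ r₂ r₃]) → R = UVᵀ:
  R  [+0.95204 +0.23405 +0.19709]
  R  [-0.19475 +0.96031 -0.19968]
  R  [-0.23601 +0.15172 +0.95983]
t = (-0.01095, -0.24550, +1.30884) m
tr R = 2.872184; θ = arccos((tr R − 1)/2) = 0.359445 rad = 20.595°
axis k = ((R−Rᵀ)₃₂, (R−Rᵀ)₁₃, (R−Rᵀ)₂₁) / (2 sinθ) = (+0.499495, +0.615626, -0.609515)
rvec = θ·k = (+0.179541, +0.221284, -0.219087)

rvec=(0.1795, 0.2213, -0.2191) tvec=(-0.0110, -0.2455, 1.3088)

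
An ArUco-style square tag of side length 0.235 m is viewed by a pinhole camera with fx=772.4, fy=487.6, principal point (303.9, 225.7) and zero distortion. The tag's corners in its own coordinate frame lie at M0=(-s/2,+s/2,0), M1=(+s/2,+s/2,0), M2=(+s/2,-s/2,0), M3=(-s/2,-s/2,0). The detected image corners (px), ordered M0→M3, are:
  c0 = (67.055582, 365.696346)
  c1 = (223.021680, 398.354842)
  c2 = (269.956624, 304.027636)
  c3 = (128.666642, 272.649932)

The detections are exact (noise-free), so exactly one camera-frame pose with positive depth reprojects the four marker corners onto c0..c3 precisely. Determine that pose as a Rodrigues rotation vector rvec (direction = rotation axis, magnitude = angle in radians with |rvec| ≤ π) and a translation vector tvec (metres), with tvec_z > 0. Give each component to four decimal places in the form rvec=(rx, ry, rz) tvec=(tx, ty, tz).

Intrinsics K: fx=772.4, fy=487.6, cx=303.9, cy=225.7
Marker side s = 0.235 m; corners in marker frame (Z=0):
  M0 = (-0.1175, +0.1175, 0)
  M1 = (+0.1175, +0.1175, 0)
  M2 = (+0.1175, -0.1175, 0)
  M3 = (-0.1175, -0.1175, 0)
Detected image corners:
  c0 = (67.055582, 365.696346) px
  c1 = (223.021680, 398.354842) px
  c2 = (269.956624, 304.027636) px
  c3 = (128.666642, 272.649932) px
Planar DLT: solve 8×8 A·h = b for H (H[2,2]=1):
  H  [+644.09637 -298.24099 +174.08966]
  H  [+161.57837 +267.14823 +333.16495]
  H  [+0.07595 -0.39245 +1.00000]
B = K⁻¹H; ‖b₁‖=0.860199, ‖b₂‖=0.860199; λ = 2/(‖b₁‖+‖b₂‖) = 1.162522, sign → tz>0 ⇒ λ=+1.162522
r₁ = λ·B[:,0] = (+0.93468,+0.34436,+0.08829); r₂ = λ·B[:,1] = (-0.26937,+0.84811,-0.45624)
r₃ = r₁×r₂ = (-0.23199,+0.40265,+0.88547); SVD([r₁ r₂ r₃]) → R = UVᵀ:
  R  [+0.93468 -0.26937 -0.23199]
  R  [+0.34436 +0.84811 +0.40265]
  R  [+0.08829 -0.45624 +0.88547]
t = (-0.19537, +0.25621, +1.16252) m
tr R = 2.668253; θ = arccos((tr R − 1)/2) = 0.584249 rad = 33.475°
axis k = ((R−Rᵀ)₃₂, (R−Rᵀ)₁₃, (R−Rᵀ)₂₁) / (2 sinθ) = (-0.778577, -0.290337, +0.556347)
rvec = θ·k = (-0.454883, -0.169629, +0.325045)

rvec=(-0.4549, -0.1696, 0.3250) tvec=(-0.1954, 0.2562, 1.1625)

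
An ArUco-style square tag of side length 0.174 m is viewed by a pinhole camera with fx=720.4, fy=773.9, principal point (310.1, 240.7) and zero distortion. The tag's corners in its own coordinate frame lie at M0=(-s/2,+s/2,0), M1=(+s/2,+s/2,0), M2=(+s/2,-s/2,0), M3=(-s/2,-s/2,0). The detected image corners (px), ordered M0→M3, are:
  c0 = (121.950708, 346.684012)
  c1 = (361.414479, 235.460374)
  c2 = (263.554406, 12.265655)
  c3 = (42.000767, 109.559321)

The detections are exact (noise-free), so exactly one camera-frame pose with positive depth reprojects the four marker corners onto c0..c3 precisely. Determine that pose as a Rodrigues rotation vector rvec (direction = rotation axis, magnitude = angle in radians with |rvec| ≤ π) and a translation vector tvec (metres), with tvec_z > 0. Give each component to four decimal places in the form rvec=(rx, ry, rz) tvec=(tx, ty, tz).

Intrinsics K: fx=720.4, fy=773.9, cx=310.1, cy=240.7
Marker side s = 0.174 m; corners in marker frame (Z=0):
  M0 = (-0.0870, +0.0870, 0)
  M1 = (+0.0870, +0.0870, 0)
  M2 = (+0.0870, -0.0870, 0)
  M3 = (-0.0870, -0.0870, 0)
Detected image corners:
  c0 = (121.950708, 346.684012) px
  c1 = (361.414479, 235.460374) px
  c2 = (263.554406, 12.265655) px
  c3 = (42.000767, 109.559321) px
Planar DLT: solve 8×8 A·h = b for H (H[2,2]=1):
  H  [+1346.98788 +414.00589 +196.56078]
  H  [-575.65910 +1235.32669 +170.48115]
  H  [+0.12391 -0.49433 +1.00000]
B = K⁻¹H; ‖b₁‖=1.981648, ‖b₂‖=1.981648; λ = 2/(‖b₁‖+‖b₂‖) = 0.504631, sign → tz>0 ⇒ λ=+0.504631
r₁ = λ·B[:,0] = (+0.91663,-0.39481,+0.06253); r₂ = λ·B[:,1] = (+0.39738,+0.88310,-0.24946)
r₃ = r₁×r₂ = (+0.04327,+0.25351,+0.96637); SVD([r₁ r₂ r₃]) → R = UVᵀ:
  R  [+0.91663 +0.39738 +0.04327]
  R  [-0.39481 +0.88310 +0.25351]
  R  [+0.06253 -0.24946 +0.96637]
t = (-0.07953, -0.04579, +0.50463) m
tr R = 2.766092; θ = arccos((tr R − 1)/2) = 0.488482 rad = 27.988°
axis k = ((R−Rᵀ)₃₂, (R−Rᵀ)₁₃, (R−Rᵀ)₂₁) / (2 sinθ) = (-0.535879, -0.020519, -0.844045)
rvec = θ·k = (-0.261768, -0.010023, -0.412301)

rvec=(-0.2618, -0.0100, -0.4123) tvec=(-0.0795, -0.0458, 0.5046)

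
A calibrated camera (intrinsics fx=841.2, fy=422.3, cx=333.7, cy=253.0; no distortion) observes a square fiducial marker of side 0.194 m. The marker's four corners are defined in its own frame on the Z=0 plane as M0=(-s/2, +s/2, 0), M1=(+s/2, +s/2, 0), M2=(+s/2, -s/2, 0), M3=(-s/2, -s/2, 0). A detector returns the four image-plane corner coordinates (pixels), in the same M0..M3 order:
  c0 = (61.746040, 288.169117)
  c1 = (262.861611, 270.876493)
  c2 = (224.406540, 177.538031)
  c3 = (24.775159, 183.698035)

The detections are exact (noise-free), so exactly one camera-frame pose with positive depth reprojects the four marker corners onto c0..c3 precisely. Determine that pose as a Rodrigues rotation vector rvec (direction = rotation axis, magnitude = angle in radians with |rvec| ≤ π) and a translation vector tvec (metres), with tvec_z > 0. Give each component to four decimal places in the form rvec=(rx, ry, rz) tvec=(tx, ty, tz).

Intrinsics K: fx=841.2, fy=422.3, cx=333.7, cy=253.0
Marker side s = 0.194 m; corners in marker frame (Z=0):
  M0 = (-0.0970, +0.0970, 0)
  M1 = (+0.0970, +0.0970, 0)
  M2 = (+0.0970, -0.0970, 0)
  M3 = (-0.0970, -0.0970, 0)
Detected image corners:
  c0 = (61.746040, 288.169117) px
  c1 = (262.861611, 270.876493) px
  c2 = (224.406540, 177.538031) px
  c3 = (24.775159, 183.698035) px
Planar DLT: solve 8×8 A·h = b for H (H[2,2]=1):
  H  [+1113.57588 +173.92556 +148.65600]
  H  [+69.51090 +475.08296 +229.05862]
  H  [+0.56311 -0.14417 +1.00000]
B = K⁻¹H; ‖b₁‖=1.248136, ‖b₂‖=1.248136; λ = 2/(‖b₁‖+‖b₂‖) = 0.801195, sign → tz>0 ⇒ λ=+0.801195
r₁ = λ·B[:,0] = (+0.88164,-0.13841,+0.45116); r₂ = λ·B[:,1] = (+0.21147,+0.97053,-0.11550)
r₃ = r₁×r₂ = (-0.42188,+0.19724,+0.88494); SVD([r₁ r₂ r₃]) → R = UVᵀ:
  R  [+0.88164 +0.21147 -0.42188]
  R  [-0.13841 +0.97053 +0.19724]
  R  [+0.45116 -0.11550 +0.88494]
t = (-0.17624, -0.04542, +0.80119) m
tr R = 2.737116; θ = arccos((tr R − 1)/2) = 0.518511 rad = 29.708°
axis k = ((R−Rᵀ)₃₂, (R−Rᵀ)₁₃, (R−Rᵀ)₂₁) / (2 sinθ) = (-0.315532, -0.880812, -0.353002)
rvec = θ·k = (-0.163607, -0.456710, -0.183035)

rvec=(-0.1636, -0.4567, -0.1830) tvec=(-0.1762, -0.0454, 0.8012)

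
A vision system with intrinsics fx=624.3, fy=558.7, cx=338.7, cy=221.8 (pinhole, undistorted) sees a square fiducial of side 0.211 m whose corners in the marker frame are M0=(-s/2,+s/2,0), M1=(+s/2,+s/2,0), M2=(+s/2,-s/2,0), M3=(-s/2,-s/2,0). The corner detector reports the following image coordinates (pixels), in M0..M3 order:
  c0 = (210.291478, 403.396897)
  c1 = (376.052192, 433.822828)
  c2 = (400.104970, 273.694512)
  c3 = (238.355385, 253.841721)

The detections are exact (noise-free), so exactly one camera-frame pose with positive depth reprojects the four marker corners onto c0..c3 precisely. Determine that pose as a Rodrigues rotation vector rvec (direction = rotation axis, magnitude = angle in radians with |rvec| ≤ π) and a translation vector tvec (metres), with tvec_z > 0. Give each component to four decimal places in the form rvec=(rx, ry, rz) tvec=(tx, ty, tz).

Intrinsics K: fx=624.3, fy=558.7, cx=338.7, cy=221.8
Marker side s = 0.211 m; corners in marker frame (Z=0):
  M0 = (-0.1055, +0.1055, 0)
  M1 = (+0.1055, +0.1055, 0)
  M2 = (+0.1055, -0.1055, 0)
  M3 = (-0.1055, -0.1055, 0)
Detected image corners:
  c0 = (210.291478, 403.396897) px
  c1 = (376.052192, 433.822828) px
  c2 = (400.104970, 273.694512) px
  c3 = (238.355385, 253.841721) px
Planar DLT: solve 8×8 A·h = b for H (H[2,2]=1):
  H  [+684.95603 -173.81978 +303.85923]
  H  [+17.34639 +677.32340 +339.46066]
  H  [-0.29710 -0.16337 +1.00000]
B = K⁻¹H; ‖b₁‖=1.301494, ‖b₂‖=1.301494; λ = 2/(‖b₁‖+‖b₂‖) = 0.768348, sign → tz>0 ⇒ λ=+0.768348
r₁ = λ·B[:,0] = (+0.96684,+0.11448,-0.22827); r₂ = λ·B[:,1] = (-0.14583,+0.98131,-0.12552)
r₃ = r₁×r₂ = (+0.20964,+0.15465,+0.96547); SVD([r₁ r₂ r₃]) → R = UVᵀ:
  R  [+0.96684 -0.14583 +0.20964]
  R  [+0.11448 +0.98131 +0.15465]
  R  [-0.22827 -0.12552 +0.96547]
t = (-0.04288, +0.16181, +0.76835) m
tr R = 2.913630; θ = arccos((tr R − 1)/2) = 0.294955 rad = 16.900°
axis k = ((R−Rᵀ)₃₂, (R−Rᵀ)₁₃, (R−Rᵀ)₂₁) / (2 sinθ) = (-0.481892, +0.753207, +0.447726)
rvec = θ·k = (-0.142137, +0.222163, +0.132059)

rvec=(-0.1421, 0.2222, 0.1321) tvec=(-0.0429, 0.1618, 0.7683)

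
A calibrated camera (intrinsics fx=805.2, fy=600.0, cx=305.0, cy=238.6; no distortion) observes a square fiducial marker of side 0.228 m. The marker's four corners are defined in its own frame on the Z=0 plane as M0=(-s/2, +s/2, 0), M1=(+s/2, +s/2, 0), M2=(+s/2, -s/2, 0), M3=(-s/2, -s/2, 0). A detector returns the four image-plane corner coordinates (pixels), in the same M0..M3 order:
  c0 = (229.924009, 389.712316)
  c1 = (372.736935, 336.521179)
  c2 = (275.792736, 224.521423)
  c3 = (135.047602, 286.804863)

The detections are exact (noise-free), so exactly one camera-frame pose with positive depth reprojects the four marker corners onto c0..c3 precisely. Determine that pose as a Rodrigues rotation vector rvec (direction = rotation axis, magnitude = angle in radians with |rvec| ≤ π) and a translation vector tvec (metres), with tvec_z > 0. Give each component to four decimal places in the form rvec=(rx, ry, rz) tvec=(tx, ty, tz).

rvec=(0.2285, 0.2680, -0.5417) tvec=(-0.0689, 0.1259, 1.0407)

Intrinsics K: fx=805.2, fy=600.0, cx=305.0, cy=238.6
Marker side s = 0.228 m; corners in marker frame (Z=0):
  M0 = (-0.1140, +0.1140, 0)
  M1 = (+0.1140, +0.1140, 0)
  M2 = (+0.1140, -0.1140, 0)
  M3 = (-0.1140, -0.1140, 0)
Detected image corners:
  c0 = (229.924009, 389.712316) px
  c1 = (372.736935, 336.521179) px
  c2 = (275.792736, 224.521423) px
  c3 = (135.047602, 286.804863) px
Planar DLT: solve 8×8 A·h = b for H (H[2,2]=1):
  H  [+546.55618 +455.27201 +251.72208]
  H  [-344.93291 +513.06422 +311.20909]
  H  [-0.29740 +0.13721 +1.00000]
B = K⁻¹H; ‖b₁‖=0.960893, ‖b₂‖=0.960893; λ = 2/(‖b₁‖+‖b₂‖) = 1.040699, sign → tz>0 ⇒ λ=+1.040699
r₁ = λ·B[:,0] = (+0.82364,-0.47521,-0.30950); r₂ = λ·B[:,1] = (+0.53434,+0.83312,+0.14280)
r₃ = r₁×r₂ = (+0.18999,-0.28299,+0.94012); SVD([r₁ r₂ r₃]) → R = UVᵀ:
  R  [+0.82364 +0.53434 +0.18999]
  R  [-0.47521 +0.83312 -0.28299]
  R  [-0.30950 +0.14280 +0.94012]
t = (-0.06886, +0.12594, +1.04070) m
tr R = 2.596882; θ = arccos((tr R − 1)/2) = 0.646095 rad = 37.018°
axis k = ((R−Rᵀ)₃₂, (R−Rᵀ)₁₃, (R−Rᵀ)₂₁) / (2 sinθ) = (+0.353602, +0.414809, -0.838391)
rvec = θ·k = (+0.228461, +0.268006, -0.541680)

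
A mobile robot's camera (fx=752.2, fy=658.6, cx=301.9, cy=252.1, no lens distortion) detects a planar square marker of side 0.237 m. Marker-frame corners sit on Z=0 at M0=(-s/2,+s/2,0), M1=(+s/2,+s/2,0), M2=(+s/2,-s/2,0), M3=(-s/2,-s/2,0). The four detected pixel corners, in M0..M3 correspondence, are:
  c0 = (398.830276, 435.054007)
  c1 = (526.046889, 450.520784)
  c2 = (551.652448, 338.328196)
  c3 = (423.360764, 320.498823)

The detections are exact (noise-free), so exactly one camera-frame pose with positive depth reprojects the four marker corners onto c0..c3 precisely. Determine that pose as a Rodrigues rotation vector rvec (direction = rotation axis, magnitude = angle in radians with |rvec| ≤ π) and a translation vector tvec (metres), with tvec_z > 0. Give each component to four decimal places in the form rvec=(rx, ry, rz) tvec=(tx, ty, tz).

Intrinsics K: fx=752.2, fy=658.6, cx=301.9, cy=252.1
Marker side s = 0.237 m; corners in marker frame (Z=0):
  M0 = (-0.1185, +0.1185, 0)
  M1 = (+0.1185, +0.1185, 0)
  M2 = (+0.1185, -0.1185, 0)
  M3 = (-0.1185, -0.1185, 0)
Detected image corners:
  c0 = (398.830276, 435.054007) px
  c1 = (526.046889, 450.520784) px
  c2 = (551.652448, 338.328196) px
  c3 = (423.360764, 320.498823) px
Planar DLT: solve 8×8 A·h = b for H (H[2,2]=1):
  H  [+577.21997 -81.43599 +475.50499]
  H  [+101.25635 +498.12361 +386.52424]
  H  [+0.08040 +0.05128 +1.00000]
B = K⁻¹H; ‖b₁‖=0.749646, ‖b₂‖=0.749646; λ = 2/(‖b₁‖+‖b₂‖) = 1.333964, sign → tz>0 ⇒ λ=+1.333964
r₁ = λ·B[:,0] = (+0.98061,+0.16404,+0.10725); r₂ = λ·B[:,1] = (-0.17188,+0.98274,+0.06841)
r₃ = r₁×r₂ = (-0.09417,-0.08552,+0.99188); SVD([r₁ r₂ r₃]) → R = UVᵀ:
  R  [+0.98061 -0.17188 -0.09417]
  R  [+0.16404 +0.98274 -0.08552]
  R  [+0.10725 +0.06841 +0.99188]
t = (+0.30787, +0.27227, +1.33396) m
tr R = 2.955223; θ = arccos((tr R − 1)/2) = 0.212002 rad = 12.147°
axis k = ((R−Rᵀ)₃₂, (R−Rᵀ)₁₃, (R−Rᵀ)₂₁) / (2 sinθ) = (+0.365761, -0.478626, +0.798208)
rvec = θ·k = (+0.077542, -0.101470, +0.169222)

rvec=(0.0775, -0.1015, 0.1692) tvec=(0.3079, 0.2723, 1.3340)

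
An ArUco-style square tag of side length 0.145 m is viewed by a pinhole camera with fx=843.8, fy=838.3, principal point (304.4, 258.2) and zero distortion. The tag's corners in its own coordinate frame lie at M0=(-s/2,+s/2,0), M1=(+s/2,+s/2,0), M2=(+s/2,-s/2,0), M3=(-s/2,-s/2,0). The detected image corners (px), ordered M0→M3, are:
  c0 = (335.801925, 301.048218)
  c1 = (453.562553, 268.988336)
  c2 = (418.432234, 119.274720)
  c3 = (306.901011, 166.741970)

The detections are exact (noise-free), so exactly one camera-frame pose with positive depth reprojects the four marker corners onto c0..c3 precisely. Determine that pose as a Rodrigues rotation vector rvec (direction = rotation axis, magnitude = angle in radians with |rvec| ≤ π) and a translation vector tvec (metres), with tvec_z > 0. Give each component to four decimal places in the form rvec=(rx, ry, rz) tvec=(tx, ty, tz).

Intrinsics K: fx=843.8, fy=838.3, cx=304.4, cy=258.2
Marker side s = 0.145 m; corners in marker frame (Z=0):
  M0 = (-0.0725, +0.0725, 0)
  M1 = (+0.0725, +0.0725, 0)
  M2 = (+0.0725, -0.0725, 0)
  M3 = (-0.0725, -0.0725, 0)
Detected image corners:
  c0 = (335.801925, 301.048218) px
  c1 = (453.562553, 268.988336) px
  c2 = (418.432234, 119.274720) px
  c3 = (306.901011, 166.741970) px
Planar DLT: solve 8×8 A·h = b for H (H[2,2]=1):
  H  [+490.77919 +161.34110 +375.20743]
  H  [-444.17125 +943.42481 +214.36239]
  H  [-0.79129 -0.15376 +1.00000]
B = K⁻¹H; ‖b₁‖=1.208245, ‖b₂‖=1.208245; λ = 2/(‖b₁‖+‖b₂‖) = 0.827647, sign → tz>0 ⇒ λ=+0.827647
r₁ = λ·B[:,0] = (+0.71764,-0.23681,-0.65491); r₂ = λ·B[:,1] = (+0.20416,+0.97063,-0.12726)
r₃ = r₁×r₂ = (+0.66581,-0.04238,+0.74491); SVD([r₁ r₂ r₃]) → R = UVᵀ:
  R  [+0.71764 +0.20416 +0.66581]
  R  [-0.23681 +0.97063 -0.04238]
  R  [-0.65491 -0.12726 +0.74491]
t = (+0.06945, -0.04328, +0.82765) m
tr R = 2.433187; θ = arccos((tr R − 1)/2) = 0.771890 rad = 44.226°
axis k = ((R−Rᵀ)₃₂, (R−Rᵀ)₁₃, (R−Rᵀ)₂₁) / (2 sinθ) = (-0.060843, +0.946769, -0.316112)
rvec = θ·k = (-0.046964, +0.730802, -0.244004)

rvec=(-0.0470, 0.7308, -0.2440) tvec=(0.0695, -0.0433, 0.8276)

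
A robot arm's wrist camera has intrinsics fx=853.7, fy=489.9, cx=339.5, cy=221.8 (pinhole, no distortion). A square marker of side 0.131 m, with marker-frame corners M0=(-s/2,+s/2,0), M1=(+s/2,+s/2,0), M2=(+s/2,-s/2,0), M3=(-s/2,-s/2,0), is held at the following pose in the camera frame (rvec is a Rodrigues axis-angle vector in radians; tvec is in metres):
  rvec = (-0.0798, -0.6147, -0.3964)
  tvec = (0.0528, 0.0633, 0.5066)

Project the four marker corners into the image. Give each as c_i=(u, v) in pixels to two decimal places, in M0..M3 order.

Intrinsics K: fx=853.7, fy=489.9, cx=339.5, cy=221.8
Marker side s = 0.131 m; corners in marker frame (Z=0):
  M0 = (-0.0655, +0.0655, 0)
  M1 = (+0.0655, +0.0655, 0)
  M2 = (+0.0655, -0.0655, 0)
  M3 = (-0.0655, -0.0655, 0)
rvec = (-0.0798, -0.6147, -0.3964), |rvec| = θ = 0.73577 rad = 42.157°
Rodrigues: sinθ=0.67116, 1−cosθ=0.25869; R = I + sinθ·[k]× + (1−cosθ)·[k]×²:
    [+0.74436 +0.38503 -0.54560]
    [-0.33815 +0.92187 +0.18923]
    [+0.57584 +0.04364 +0.81640]
t = (0.0528, 0.0633, 0.5066) m
M0: Pc = R·M0+t = (+0.02926, +0.14583, +0.47174); u = 853.7·(+0.02926)/0.47174 + 339.5 = 392.4585, v = 489.9·(+0.14583)/0.47174 + 221.8 = 373.2449
M1: Pc = R·M1+t = (+0.12677, +0.10153, +0.54718); u = 853.7·(+0.12677)/0.54718 + 339.5 = 537.2933, v = 489.9·(+0.10153)/0.54718 + 221.8 = 312.7057
M2: Pc = R·M2+t = (+0.07634, -0.01923, +0.54146); u = 853.7·(+0.07634)/0.54146 + 339.5 = 459.8564, v = 489.9·(-0.01923)/0.54146 + 221.8 = 204.3998
M3: Pc = R·M3+t = (-0.02117, +0.02507, +0.46602); u = 853.7·(-0.02117)/0.46602 + 339.5 = 300.7102, v = 489.9·(+0.02507)/0.46602 + 221.8 = 248.1505

c0=(392.46, 373.24) c1=(537.29, 312.71) c2=(459.86, 204.40) c3=(300.71, 248.15)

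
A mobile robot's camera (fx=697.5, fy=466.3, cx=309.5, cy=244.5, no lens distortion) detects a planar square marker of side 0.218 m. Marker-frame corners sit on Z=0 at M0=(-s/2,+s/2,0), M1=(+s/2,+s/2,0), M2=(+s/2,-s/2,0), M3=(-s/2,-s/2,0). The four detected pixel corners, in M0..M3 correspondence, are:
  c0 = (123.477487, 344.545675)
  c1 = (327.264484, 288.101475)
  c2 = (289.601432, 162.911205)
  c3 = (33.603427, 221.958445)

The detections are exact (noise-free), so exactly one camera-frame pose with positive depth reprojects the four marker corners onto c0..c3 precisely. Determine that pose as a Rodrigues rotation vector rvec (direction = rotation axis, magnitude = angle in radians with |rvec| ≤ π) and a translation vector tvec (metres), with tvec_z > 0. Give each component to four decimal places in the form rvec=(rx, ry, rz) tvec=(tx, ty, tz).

rvec=(0.6096, -0.3307, -0.2837) tvec=(-0.0984, 0.0206, 0.6329)

Intrinsics K: fx=697.5, fy=466.3, cx=309.5, cy=244.5
Marker side s = 0.218 m; corners in marker frame (Z=0):
  M0 = (-0.1090, +0.1090, 0)
  M1 = (+0.1090, +0.1090, 0)
  M2 = (+0.1090, -0.1090, 0)
  M3 = (-0.1090, -0.1090, 0)
Detected image corners:
  c0 = (123.477487, 344.545675) px
  c1 = (327.264484, 288.101475) px
  c2 = (289.601432, 162.911205) px
  c3 = (33.603427, 221.958445) px
Planar DLT: solve 8×8 A·h = b for H (H[2,2]=1):
  H  [+1108.88709 +471.09321 +201.09323]
  H  [-176.60169 +809.21276 +259.68317]
  H  [+0.34465 +0.94619 +1.00000]
B = K⁻¹H; ‖b₁‖=1.579988, ‖b₂‖=1.579988; λ = 2/(‖b₁‖+‖b₂‖) = 0.632916, sign → tz>0 ⇒ λ=+0.632916
r₁ = λ·B[:,0] = (+0.90942,-0.35408,+0.21813); r₂ = λ·B[:,1] = (+0.16174,+0.78435,+0.59886)
r₃ = r₁×r₂ = (-0.38314,-0.50933,+0.77057); SVD([r₁ r₂ r₃]) → R = UVᵀ:
  R  [+0.90942 +0.16174 -0.38314]
  R  [-0.35408 +0.78435 -0.50933]
  R  [+0.21813 +0.59886 +0.77057]
t = (-0.09837, +0.02061, +0.63292) m
tr R = 2.464345; θ = arccos((tr R − 1)/2) = 0.749290 rad = 42.931°
axis k = ((R−Rᵀ)₃₂, (R−Rᵀ)₁₃, (R−Rᵀ)₂₁) / (2 sinθ) = (+0.813510, -0.441384, -0.378658)
rvec = θ·k = (+0.609555, -0.330725, -0.283725)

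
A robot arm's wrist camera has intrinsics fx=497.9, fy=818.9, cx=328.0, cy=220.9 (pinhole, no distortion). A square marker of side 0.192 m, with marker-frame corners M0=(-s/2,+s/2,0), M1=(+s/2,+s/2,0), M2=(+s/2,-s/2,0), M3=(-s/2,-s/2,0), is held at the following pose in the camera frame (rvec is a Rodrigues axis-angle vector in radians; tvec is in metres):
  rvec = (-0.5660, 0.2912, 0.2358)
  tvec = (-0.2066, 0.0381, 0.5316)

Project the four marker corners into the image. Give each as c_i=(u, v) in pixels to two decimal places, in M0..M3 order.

Intrinsics K: fx=497.9, fy=818.9, cx=328.0, cy=220.9
Marker side s = 0.192 m; corners in marker frame (Z=0):
  M0 = (-0.0960, +0.0960, 0)
  M1 = (+0.0960, +0.0960, 0)
  M2 = (+0.0960, -0.0960, 0)
  M3 = (-0.0960, -0.0960, 0)
rvec = (-0.5660, 0.2912, 0.2358), |rvec| = θ = 0.67879 rad = 38.892°
Rodrigues: sinθ=0.62785, 1−cosθ=0.22167; R = I + sinθ·[k]× + (1−cosθ)·[k]×²:
    [+0.93245 -0.29740 +0.20514]
    [+0.13881 +0.81913 +0.55656]
    [-0.33356 -0.49049 +0.80508]
t = (-0.2066, 0.0381, 0.5316) m
M0: Pc = R·M0+t = (-0.32467, +0.10341, +0.51653); u = 497.9·(-0.32467)/0.51653 + 328.0 = 15.0465, v = 818.9·(+0.10341)/0.51653 + 220.9 = 384.8443
M1: Pc = R·M1+t = (-0.14563, +0.13006, +0.45249); u = 497.9·(-0.14563)/0.45249 + 328.0 = 167.7506, v = 818.9·(+0.13006)/0.45249 + 220.9 = 456.2812
M2: Pc = R·M2+t = (-0.08853, -0.02721, +0.54667); u = 497.9·(-0.08853)/0.54667 + 328.0 = 247.3637, v = 818.9·(-0.02721)/0.54667 + 220.9 = 180.1390
M3: Pc = R·M3+t = (-0.26757, -0.05386, +0.61071); u = 497.9·(-0.26757)/0.61071 + 328.0 = 109.8586, v = 818.9·(-0.05386)/0.61071 + 220.9 = 148.6760

c0=(15.05, 384.84) c1=(167.75, 456.28) c2=(247.36, 180.14) c3=(109.86, 148.68)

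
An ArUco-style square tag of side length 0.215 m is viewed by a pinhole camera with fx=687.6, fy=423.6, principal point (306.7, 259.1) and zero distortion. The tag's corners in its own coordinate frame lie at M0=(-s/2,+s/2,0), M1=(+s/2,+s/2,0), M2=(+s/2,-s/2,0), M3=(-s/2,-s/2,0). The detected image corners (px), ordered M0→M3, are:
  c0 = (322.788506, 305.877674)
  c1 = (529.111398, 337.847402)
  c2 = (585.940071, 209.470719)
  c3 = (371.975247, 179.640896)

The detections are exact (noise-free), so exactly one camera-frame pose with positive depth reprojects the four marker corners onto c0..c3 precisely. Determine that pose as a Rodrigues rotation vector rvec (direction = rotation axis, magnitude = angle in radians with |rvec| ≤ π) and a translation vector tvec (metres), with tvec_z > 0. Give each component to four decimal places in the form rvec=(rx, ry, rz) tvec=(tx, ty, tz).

Intrinsics K: fx=687.6, fy=423.6, cx=306.7, cy=259.1
Marker side s = 0.215 m; corners in marker frame (Z=0):
  M0 = (-0.1075, +0.1075, 0)
  M1 = (+0.1075, +0.1075, 0)
  M2 = (+0.1075, -0.1075, 0)
  M3 = (-0.1075, -0.1075, 0)
Detected image corners:
  c0 = (322.788506, 305.877674) px
  c1 = (529.111398, 337.847402) px
  c2 = (585.940071, 209.470719) px
  c3 = (371.975247, 179.640896) px
Planar DLT: solve 8×8 A·h = b for H (H[2,2]=1):
  H  [+926.30826 -182.62762 +450.78355]
  H  [+114.78378 +628.41990 +258.98602]
  H  [-0.11236 +0.14080 +1.00000]
B = K⁻¹H; ‖b₁‖=1.442360, ‖b₂‖=1.442360; λ = 2/(‖b₁‖+‖b₂‖) = 0.693308, sign → tz>0 ⇒ λ=+0.693308
r₁ = λ·B[:,0] = (+0.96874,+0.23551,-0.07790); r₂ = λ·B[:,1] = (-0.22769,+0.96883,+0.09762)
r₃ = r₁×r₂ = (+0.09846,-0.07683,+0.99217); SVD([r₁ r₂ r₃]) → R = UVᵀ:
  R  [+0.96874 -0.22769 +0.09846]
  R  [+0.23551 +0.96883 -0.07683]
  R  [-0.07790 +0.09762 +0.99217]
t = (+0.14528, -0.00019, +0.69331) m
tr R = 2.929744; θ = arccos((tr R − 1)/2) = 0.265840 rad = 15.232°
axis k = ((R−Rᵀ)₃₂, (R−Rᵀ)₁₃, (R−Rᵀ)₂₁) / (2 sinθ) = (+0.332002, +0.335637, +0.881545)
rvec = θ·k = (+0.088260, +0.089226, +0.234350)

rvec=(0.0883, 0.0892, 0.2344) tvec=(0.1453, -0.0002, 0.6933)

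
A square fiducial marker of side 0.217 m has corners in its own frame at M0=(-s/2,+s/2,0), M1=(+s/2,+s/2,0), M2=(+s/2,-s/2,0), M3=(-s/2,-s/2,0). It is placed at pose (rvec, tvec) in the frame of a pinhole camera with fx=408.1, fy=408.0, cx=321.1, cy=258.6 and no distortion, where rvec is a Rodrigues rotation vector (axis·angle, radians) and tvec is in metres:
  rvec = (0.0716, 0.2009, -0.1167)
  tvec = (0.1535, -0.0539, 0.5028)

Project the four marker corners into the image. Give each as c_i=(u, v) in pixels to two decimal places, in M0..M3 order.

Intrinsics K: fx=408.1, fy=408.0, cx=321.1, cy=258.6
Marker side s = 0.217 m; corners in marker frame (Z=0):
  M0 = (-0.1085, +0.1085, 0)
  M1 = (+0.1085, +0.1085, 0)
  M2 = (+0.1085, -0.1085, 0)
  M3 = (-0.1085, -0.1085, 0)
rvec = (0.0716, 0.2009, -0.1167), |rvec| = θ = 0.24312 rad = 13.930°
Rodrigues: sinθ=0.24073, 1−cosθ=0.02941; R = I + sinθ·[k]× + (1−cosθ)·[k]×²:
    [+0.97314 +0.12271 +0.19477]
    [-0.10840 +0.99067 -0.08256]
    [-0.20308 +0.05923 +0.97737]
t = (0.1535, -0.0539, 0.5028) m
M0: Pc = R·M0+t = (+0.06123, +0.06535, +0.53126); u = 408.1·(+0.06123)/0.53126 + 321.1 = 368.1337, v = 408.0·(+0.06535)/0.53126 + 258.6 = 308.7871
M1: Pc = R·M1+t = (+0.27240, +0.04183, +0.48719); u = 408.1·(+0.27240)/0.48719 + 321.1 = 549.2780, v = 408.0·(+0.04183)/0.48719 + 258.6 = 293.6281
M2: Pc = R·M2+t = (+0.24577, -0.17315, +0.47434); u = 408.1·(+0.24577)/0.47434 + 321.1 = 532.5512, v = 408.0·(-0.17315)/0.47434 + 258.6 = 109.6667
M3: Pc = R·M3+t = (+0.03460, -0.14963, +0.51841); u = 408.1·(+0.03460)/0.51841 + 321.1 = 348.3377, v = 408.0·(-0.14963)/0.51841 + 258.6 = 140.8398

c0=(368.13, 308.79) c1=(549.28, 293.63) c2=(532.55, 109.67) c3=(348.34, 140.84)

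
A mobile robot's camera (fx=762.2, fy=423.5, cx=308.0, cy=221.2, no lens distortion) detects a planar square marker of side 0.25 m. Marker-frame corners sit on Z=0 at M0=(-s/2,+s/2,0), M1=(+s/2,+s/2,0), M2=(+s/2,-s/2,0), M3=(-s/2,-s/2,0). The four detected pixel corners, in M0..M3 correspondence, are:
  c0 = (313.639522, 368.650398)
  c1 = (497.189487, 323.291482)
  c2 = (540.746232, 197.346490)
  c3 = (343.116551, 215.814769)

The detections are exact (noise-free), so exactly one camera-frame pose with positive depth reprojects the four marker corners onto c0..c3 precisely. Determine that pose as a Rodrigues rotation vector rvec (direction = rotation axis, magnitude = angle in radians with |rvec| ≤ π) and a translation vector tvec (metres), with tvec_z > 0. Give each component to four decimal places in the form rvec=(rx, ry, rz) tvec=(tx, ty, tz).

rvec=(0.3444, -0.6745, -0.0264) tvec=(0.1136, 0.0937, 0.6920)

Intrinsics K: fx=762.2, fy=423.5, cx=308.0, cy=221.2
Marker side s = 0.25 m; corners in marker frame (Z=0):
  M0 = (-0.1250, +0.1250, 0)
  M1 = (+0.1250, +0.1250, 0)
  M2 = (+0.1250, -0.1250, 0)
  M3 = (-0.1250, -0.1250, 0)
Detected image corners:
  c0 = (313.639522, 368.650398) px
  c1 = (497.189487, 323.291482) px
  c2 = (540.746232, 197.346490) px
  c3 = (343.116551, 215.814769) px
Planar DLT: solve 8×8 A·h = b for H (H[2,2]=1):
  H  [+1132.63853 +47.29495 +433.07122]
  H  [+111.75063 +679.76589 +278.56448]
  H  [+0.87783 +0.46369 +1.00000]
B = K⁻¹H; ‖b₁‖=1.445086, ‖b₂‖=1.445086; λ = 2/(‖b₁‖+‖b₂‖) = 0.692001, sign → tz>0 ⇒ λ=+0.692001
r₁ = λ·B[:,0] = (+0.78285,-0.13468,+0.60746); r₂ = λ·B[:,1] = (-0.08672,+0.94314,+0.32087)
r₃ = r₁×r₂ = (-0.61613,-0.30388,+0.72666); SVD([r₁ r₂ r₃]) → R = UVᵀ:
  R  [+0.78285 -0.08672 -0.61613]
  R  [-0.13468 +0.94314 -0.30388]
  R  [+0.60746 +0.32087 +0.72666]
t = (+0.11355, +0.09373, +0.69200) m
tr R = 2.452657; θ = arccos((tr R − 1)/2) = 0.757831 rad = 43.421°
axis k = ((R−Rᵀ)₃₂, (R−Rᵀ)₁₃, (R−Rᵀ)₂₁) / (2 sinθ) = (+0.454464, -0.890082, -0.034887)
rvec = θ·k = (+0.344407, -0.674531, -0.026438)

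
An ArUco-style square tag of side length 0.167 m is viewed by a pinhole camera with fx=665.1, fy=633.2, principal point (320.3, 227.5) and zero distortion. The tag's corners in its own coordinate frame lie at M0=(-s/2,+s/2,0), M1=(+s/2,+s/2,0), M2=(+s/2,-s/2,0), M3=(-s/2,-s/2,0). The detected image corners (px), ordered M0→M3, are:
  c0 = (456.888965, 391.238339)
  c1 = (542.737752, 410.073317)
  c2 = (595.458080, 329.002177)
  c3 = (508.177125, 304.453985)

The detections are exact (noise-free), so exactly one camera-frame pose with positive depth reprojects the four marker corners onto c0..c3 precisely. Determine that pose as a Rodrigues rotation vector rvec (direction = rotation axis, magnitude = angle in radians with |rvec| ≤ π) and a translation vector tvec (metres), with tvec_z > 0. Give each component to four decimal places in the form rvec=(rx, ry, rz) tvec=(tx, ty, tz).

Intrinsics K: fx=665.1, fy=633.2, cx=320.3, cy=227.5
Marker side s = 0.167 m; corners in marker frame (Z=0):
  M0 = (-0.0835, +0.0835, 0)
  M1 = (+0.0835, +0.0835, 0)
  M2 = (+0.0835, -0.0835, 0)
  M3 = (-0.0835, -0.0835, 0)
Detected image corners:
  c0 = (456.888965, 391.238339) px
  c1 = (542.737752, 410.073317) px
  c2 = (595.458080, 329.002177) px
  c3 = (508.177125, 304.453985) px
Planar DLT: solve 8×8 A·h = b for H (H[2,2]=1):
  H  [+692.11979 -154.97375 +526.36416]
  H  [+248.07484 +608.87986 +360.03464]
  H  [+0.33067 +0.29772 +1.00000]
B = K⁻¹H; ‖b₁‖=0.980147, ‖b₂‖=0.980147; λ = 2/(‖b₁‖+‖b₂‖) = 1.020255, sign → tz>0 ⇒ λ=+1.020255
r₁ = λ·B[:,0] = (+0.89923,+0.27850,+0.33737); r₂ = λ·B[:,1] = (-0.38401,+0.87193,+0.30375)
r₃ = r₁×r₂ = (-0.20957,-0.40270,+0.89102); SVD([r₁ r₂ r₃]) → R = UVᵀ:
  R  [+0.89923 -0.38401 -0.20957]
  R  [+0.27850 +0.87193 -0.40270]
  R  [+0.33737 +0.30375 +0.89102]
t = (+0.31610, +0.21355, +1.02026) m
tr R = 2.662184; θ = arccos((tr R − 1)/2) = 0.589728 rad = 33.789°
axis k = ((R−Rᵀ)₃₂, (R−Rᵀ)₁₃, (R−Rᵀ)₂₁) / (2 sinθ) = (+0.635145, -0.491736, +0.595640)
rvec = θ·k = (+0.374563, -0.289991, +0.351265)

rvec=(0.3746, -0.2900, 0.3513) tvec=(0.3161, 0.2135, 1.0203)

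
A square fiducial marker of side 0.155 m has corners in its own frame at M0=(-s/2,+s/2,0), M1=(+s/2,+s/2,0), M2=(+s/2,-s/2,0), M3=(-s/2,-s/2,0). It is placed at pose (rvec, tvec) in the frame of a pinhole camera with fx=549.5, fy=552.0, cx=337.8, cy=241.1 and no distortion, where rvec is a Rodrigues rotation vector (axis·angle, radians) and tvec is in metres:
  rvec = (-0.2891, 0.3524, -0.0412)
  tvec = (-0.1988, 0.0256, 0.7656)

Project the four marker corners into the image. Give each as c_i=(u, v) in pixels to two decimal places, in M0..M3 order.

Intrinsics K: fx=549.5, fy=552.0, cx=337.8, cy=241.1
Marker side s = 0.155 m; corners in marker frame (Z=0):
  M0 = (-0.0775, +0.0775, 0)
  M1 = (+0.0775, +0.0775, 0)
  M2 = (+0.0775, -0.0775, 0)
  M3 = (-0.0775, -0.0775, 0)
rvec = (-0.2891, 0.3524, -0.0412), |rvec| = θ = 0.45767 rad = 26.223°
Rodrigues: sinθ=0.44186, 1−cosθ=0.10292; R = I + sinθ·[k]× + (1−cosθ)·[k]×²:
    [+0.93815 -0.01028 +0.34608]
    [-0.08983 +0.95810 +0.27198]
    [-0.33437 -0.28625 +0.89792]
t = (-0.1988, 0.0256, 0.7656) m
M0: Pc = R·M0+t = (-0.27230, +0.10681, +0.76933); u = 549.5·(-0.27230)/0.76933 + 337.8 = 143.3052, v = 552.0·(+0.10681)/0.76933 + 241.1 = 317.7405
M1: Pc = R·M1+t = (-0.12689, +0.09289, +0.71750); u = 549.5·(-0.12689)/0.71750 + 337.8 = 240.6210, v = 552.0·(+0.09289)/0.71750 + 241.1 = 312.5642
M2: Pc = R·M2+t = (-0.12530, -0.05561, +0.76187); u = 549.5·(-0.12530)/0.76187 + 337.8 = 247.4295, v = 552.0·(-0.05561)/0.76187 + 241.1 = 200.8052
M3: Pc = R·M3+t = (-0.27071, -0.04169, +0.81370); u = 549.5·(-0.27071)/0.81370 + 337.8 = 154.9864, v = 552.0·(-0.04169)/0.81370 + 241.1 = 212.8176

c0=(143.31, 317.74) c1=(240.62, 312.56) c2=(247.43, 200.81) c3=(154.99, 212.82)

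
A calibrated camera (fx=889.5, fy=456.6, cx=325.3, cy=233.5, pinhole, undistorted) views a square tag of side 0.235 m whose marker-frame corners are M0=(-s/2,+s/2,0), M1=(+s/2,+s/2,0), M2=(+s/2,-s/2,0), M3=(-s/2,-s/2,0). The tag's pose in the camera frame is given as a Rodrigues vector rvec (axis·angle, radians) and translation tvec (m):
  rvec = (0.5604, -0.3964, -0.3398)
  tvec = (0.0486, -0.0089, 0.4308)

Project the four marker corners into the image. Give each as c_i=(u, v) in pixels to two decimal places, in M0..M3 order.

Intrinsics K: fx=889.5, fy=456.6, cx=325.3, cy=233.5
Marker side s = 0.235 m; corners in marker frame (Z=0):
  M0 = (-0.1175, +0.1175, 0)
  M1 = (+0.1175, +0.1175, 0)
  M2 = (+0.1175, -0.1175, 0)
  M3 = (-0.1175, -0.1175, 0)
rvec = (0.5604, -0.3964, -0.3398), |rvec| = θ = 0.76593 rad = 43.884°
Rodrigues: sinθ=0.69321, 1−cosθ=0.27926; R = I + sinθ·[k]× + (1−cosθ)·[k]×²:
    [+0.87024 +0.20179 -0.44941]
    [-0.41328 +0.79554 -0.44307]
    [+0.26812 +0.57131 +0.77570]
t = (0.0486, -0.0089, 0.4308) m
M0: Pc = R·M0+t = (-0.02994, +0.13314, +0.46643); u = 889.5·(-0.02994)/0.46643 + 325.3 = 268.1984, v = 456.6·(+0.13314)/0.46643 + 233.5 = 363.8321
M1: Pc = R·M1+t = (+0.17456, +0.03602, +0.52943); u = 889.5·(+0.17456)/0.52943 + 325.3 = 618.5835, v = 456.6·(+0.03602)/0.52943 + 233.5 = 264.5606
M2: Pc = R·M2+t = (+0.12714, -0.15094, +0.39517); u = 889.5·(+0.12714)/0.39517 + 325.3 = 611.4851, v = 456.6·(-0.15094)/0.39517 + 233.5 = 59.1018
M3: Pc = R·M3+t = (-0.07736, -0.05382, +0.33217); u = 889.5·(-0.07736)/0.33217 + 325.3 = 118.1317, v = 456.6·(-0.05382)/0.33217 + 233.5 = 159.5254

c0=(268.20, 363.83) c1=(618.58, 264.56) c2=(611.49, 59.10) c3=(118.13, 159.53)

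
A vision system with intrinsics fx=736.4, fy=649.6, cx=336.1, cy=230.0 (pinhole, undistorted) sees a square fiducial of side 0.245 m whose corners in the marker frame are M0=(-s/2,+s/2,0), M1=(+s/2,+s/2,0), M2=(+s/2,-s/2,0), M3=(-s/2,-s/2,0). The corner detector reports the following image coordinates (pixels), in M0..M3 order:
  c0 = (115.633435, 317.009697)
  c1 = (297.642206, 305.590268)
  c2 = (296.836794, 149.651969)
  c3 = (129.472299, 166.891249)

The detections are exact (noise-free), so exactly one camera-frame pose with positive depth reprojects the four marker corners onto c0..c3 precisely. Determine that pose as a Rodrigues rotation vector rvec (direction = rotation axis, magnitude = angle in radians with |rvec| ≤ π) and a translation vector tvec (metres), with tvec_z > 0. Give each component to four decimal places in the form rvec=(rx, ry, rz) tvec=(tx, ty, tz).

Intrinsics K: fx=736.4, fy=649.6, cx=336.1, cy=230.0
Marker side s = 0.245 m; corners in marker frame (Z=0):
  M0 = (-0.1225, +0.1225, 0)
  M1 = (+0.1225, +0.1225, 0)
  M2 = (+0.1225, -0.1225, 0)
  M3 = (-0.1225, -0.1225, 0)
Detected image corners:
  c0 = (115.633435, 317.009697) px
  c1 = (297.642206, 305.590268) px
  c2 = (296.836794, 149.651969) px
  c3 = (129.472299, 166.891249) px
Planar DLT: solve 8×8 A·h = b for H (H[2,2]=1):
  H  [+672.28331 -100.57861 +208.02483]
  H  [-103.11759 +542.34949 +231.67787]
  H  [-0.18793 -0.34918 +1.00000]
B = K⁻¹H; ‖b₁‖=1.020405, ‖b₂‖=1.020405; λ = 2/(‖b₁‖+‖b₂‖) = 0.980003, sign → tz>0 ⇒ λ=+0.980003
r₁ = λ·B[:,0] = (+0.97873,-0.09036,-0.18417); r₂ = λ·B[:,1] = (+0.02233,+0.93936,-0.34220)
r₃ = r₁×r₂ = (+0.20392,+0.33081,+0.92140); SVD([r₁ r₂ r₃]) → R = UVᵀ:
  R  [+0.97873 +0.02233 +0.20392]
  R  [-0.09036 +0.93936 +0.33081]
  R  [-0.18417 -0.34220 +0.92140]
t = (-0.17044, +0.00253, +0.98000) m
tr R = 2.839497; θ = arccos((tr R − 1)/2) = 0.403357 rad = 23.111°
axis k = ((R−Rᵀ)₃₂, (R−Rᵀ)₁₃, (R−Rᵀ)₂₁) / (2 sinθ) = (-0.857315, +0.494371, -0.143552)
rvec = θ·k = (-0.345804, +0.199408, -0.057903)

rvec=(-0.3458, 0.1994, -0.0579) tvec=(-0.1704, 0.0025, 0.9800)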